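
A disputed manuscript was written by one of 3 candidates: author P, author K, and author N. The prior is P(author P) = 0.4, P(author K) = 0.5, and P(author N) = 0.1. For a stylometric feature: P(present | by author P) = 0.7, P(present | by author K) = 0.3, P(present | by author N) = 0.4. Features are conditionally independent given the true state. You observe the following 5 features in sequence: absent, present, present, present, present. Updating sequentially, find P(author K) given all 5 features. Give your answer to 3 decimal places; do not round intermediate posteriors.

After 'absent': normaliser = 0.3·0.4000 + 0.7·0.5000 + 0.6·0.1000; P(author P) ≈ 0.2264, P(author K) ≈ 0.6604, P(author N) ≈ 0.1132
After 'present': normaliser = 0.7·0.2264 + 0.3·0.6604 + 0.4·0.1132; P(author P) ≈ 0.3944, P(author K) ≈ 0.4930, P(author N) ≈ 0.1127
After 'present': normaliser = 0.7·0.3944 + 0.3·0.4930 + 0.4·0.1127; P(author P) ≈ 0.5886, P(author K) ≈ 0.3153, P(author N) ≈ 0.0961
After 'present': normaliser = 0.7·0.5886 + 0.3·0.3153 + 0.4·0.0961; P(author P) ≈ 0.7559, P(author K) ≈ 0.1736, P(author N) ≈ 0.0705
After 'present': normaliser = 0.7·0.7559 + 0.3·0.1736 + 0.4·0.0705; P(author P) ≈ 0.8683, P(author K) ≈ 0.0854, P(author N) ≈ 0.0463

0.085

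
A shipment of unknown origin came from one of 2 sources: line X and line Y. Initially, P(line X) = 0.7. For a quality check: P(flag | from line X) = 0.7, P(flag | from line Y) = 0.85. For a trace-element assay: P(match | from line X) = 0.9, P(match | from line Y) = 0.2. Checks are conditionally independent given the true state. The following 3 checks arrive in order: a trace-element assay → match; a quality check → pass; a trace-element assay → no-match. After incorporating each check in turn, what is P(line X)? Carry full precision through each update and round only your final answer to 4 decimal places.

After a trace-element assay='match': P(line X) = 0.9·0.7000 / (0.9·0.7000 + 0.2·0.3000) ≈ 0.9130
After a quality check='pass': P(line X) = 0.3·0.9130 / (0.3·0.9130 + 0.15·0.0870) ≈ 0.9545
After a trace-element assay='no-match': P(line X) = 0.1·0.9545 / (0.1·0.9545 + 0.8·0.0455) ≈ 0.7241

0.7241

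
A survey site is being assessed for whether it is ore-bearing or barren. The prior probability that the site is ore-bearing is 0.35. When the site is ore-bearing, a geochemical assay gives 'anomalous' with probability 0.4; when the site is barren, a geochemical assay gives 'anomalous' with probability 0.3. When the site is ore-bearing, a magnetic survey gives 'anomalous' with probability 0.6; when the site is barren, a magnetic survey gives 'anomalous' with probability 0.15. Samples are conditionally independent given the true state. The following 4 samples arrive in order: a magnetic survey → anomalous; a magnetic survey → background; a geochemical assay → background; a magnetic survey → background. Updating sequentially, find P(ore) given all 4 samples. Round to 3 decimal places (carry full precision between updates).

After a magnetic survey='anomalous': P(ore) = 0.6·0.3500 / (0.6·0.3500 + 0.15·0.6500) ≈ 0.6829
After a magnetic survey='background': P(ore) = 0.4·0.6829 / (0.4·0.6829 + 0.85·0.3171) ≈ 0.5034
After a geochemical assay='background': P(ore) = 0.6·0.5034 / (0.6·0.5034 + 0.7·0.4966) ≈ 0.4649
After a magnetic survey='background': P(ore) = 0.4·0.4649 / (0.4·0.4649 + 0.85·0.5351) ≈ 0.2902

0.290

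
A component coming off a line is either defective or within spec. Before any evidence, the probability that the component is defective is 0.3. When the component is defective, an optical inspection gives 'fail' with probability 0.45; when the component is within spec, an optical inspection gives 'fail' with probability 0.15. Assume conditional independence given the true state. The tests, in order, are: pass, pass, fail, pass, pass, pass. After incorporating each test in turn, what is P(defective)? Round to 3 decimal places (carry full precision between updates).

0.127

After 'pass': P(defective) = 0.55·0.3000 / (0.55·0.3000 + 0.85·0.7000) ≈ 0.2171
After 'pass': P(defective) = 0.55·0.2171 / (0.55·0.2171 + 0.85·0.7829) ≈ 0.1521
After 'fail': P(defective) = 0.45·0.1521 / (0.45·0.1521 + 0.15·0.8479) ≈ 0.3499
After 'pass': P(defective) = 0.55·0.3499 / (0.55·0.3499 + 0.85·0.6501) ≈ 0.2583
After 'pass': P(defective) = 0.55·0.2583 / (0.55·0.2583 + 0.85·0.7417) ≈ 0.1839
After 'pass': P(defective) = 0.55·0.1839 / (0.55·0.1839 + 0.85·0.8161) ≈ 0.1273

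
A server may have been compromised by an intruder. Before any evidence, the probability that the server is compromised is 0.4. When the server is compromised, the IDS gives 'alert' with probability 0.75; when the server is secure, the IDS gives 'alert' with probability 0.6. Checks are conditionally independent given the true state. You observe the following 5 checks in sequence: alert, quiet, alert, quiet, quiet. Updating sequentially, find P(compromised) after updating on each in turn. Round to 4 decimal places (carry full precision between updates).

0.2028

Each posterior becomes the prior for the next update.
After 'alert': P(compromised) = 0.75·0.4000 / (0.75·0.4000 + 0.6·0.6000) ≈ 0.4545
After 'quiet': P(compromised) = 0.25·0.4545 / (0.25·0.4545 + 0.4·0.5455) ≈ 0.3425
After 'alert': P(compromised) = 0.75·0.3425 / (0.75·0.3425 + 0.6·0.6575) ≈ 0.3943
After 'quiet': P(compromised) = 0.25·0.3943 / (0.25·0.3943 + 0.4·0.6057) ≈ 0.2892
After 'quiet': P(compromised) = 0.25·0.2892 / (0.25·0.2892 + 0.4·0.7108) ≈ 0.2028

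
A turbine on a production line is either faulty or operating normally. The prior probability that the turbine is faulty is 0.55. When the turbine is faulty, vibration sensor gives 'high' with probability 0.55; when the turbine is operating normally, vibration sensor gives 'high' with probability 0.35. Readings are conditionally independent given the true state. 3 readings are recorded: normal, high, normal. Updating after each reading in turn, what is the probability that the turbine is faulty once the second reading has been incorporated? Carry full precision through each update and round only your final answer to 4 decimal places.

Apply Bayes' rule sequentially, carrying P(faulty) forward.
After 'normal': P(faulty) = 0.45·0.5500 / (0.45·0.5500 + 0.65·0.4500) ≈ 0.4583
After 'high': P(faulty) = 0.55·0.4583 / (0.55·0.4583 + 0.35·0.5417) ≈ 0.5708

0.5708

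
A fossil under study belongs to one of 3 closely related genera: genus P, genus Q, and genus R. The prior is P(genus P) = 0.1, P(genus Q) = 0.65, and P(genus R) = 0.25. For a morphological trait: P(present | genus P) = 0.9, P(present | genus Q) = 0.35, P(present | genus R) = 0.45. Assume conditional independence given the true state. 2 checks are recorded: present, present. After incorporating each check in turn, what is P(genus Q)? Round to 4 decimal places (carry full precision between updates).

After 'present': normaliser = 0.9·0.1000 + 0.35·0.6500 + 0.45·0.2500; P(genus P) ≈ 0.2093, P(genus Q) ≈ 0.5291, P(genus R) ≈ 0.2616
After 'present': normaliser = 0.9·0.2093 + 0.35·0.5291 + 0.45·0.2616; P(genus P) ≈ 0.3834, P(genus Q) ≈ 0.3769, P(genus R) ≈ 0.2396

0.3769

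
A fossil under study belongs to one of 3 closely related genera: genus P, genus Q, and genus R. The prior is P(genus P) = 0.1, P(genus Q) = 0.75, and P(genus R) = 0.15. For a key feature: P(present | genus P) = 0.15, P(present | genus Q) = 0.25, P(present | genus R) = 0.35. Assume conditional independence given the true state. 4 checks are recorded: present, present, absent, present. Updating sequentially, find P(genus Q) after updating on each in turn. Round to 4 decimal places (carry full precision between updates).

After 'present': normaliser = 0.15·0.1000 + 0.25·0.7500 + 0.35·0.1500; P(genus P) ≈ 0.0588, P(genus Q) ≈ 0.7353, P(genus R) ≈ 0.2059
After 'present': normaliser = 0.15·0.0588 + 0.25·0.7353 + 0.35·0.2059; P(genus P) ≈ 0.0333, P(genus Q) ≈ 0.6944, P(genus R) ≈ 0.2722
After 'absent': normaliser = 0.85·0.0333 + 0.75·0.6944 + 0.65·0.2722; P(genus P) ≈ 0.0390, P(genus Q) ≈ 0.7173, P(genus R) ≈ 0.2437
After 'present': normaliser = 0.15·0.0390 + 0.25·0.7173 + 0.35·0.2437; P(genus P) ≈ 0.0216, P(genus Q) ≈ 0.6630, P(genus R) ≈ 0.3153

0.6630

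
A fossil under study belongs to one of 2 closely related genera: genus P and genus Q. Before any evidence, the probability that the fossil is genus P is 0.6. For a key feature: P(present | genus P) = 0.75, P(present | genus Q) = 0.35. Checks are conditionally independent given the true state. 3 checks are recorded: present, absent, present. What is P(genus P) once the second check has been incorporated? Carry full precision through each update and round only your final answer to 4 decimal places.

0.5528

After 'present': P(genus P) = 0.75·0.6000 / (0.75·0.6000 + 0.35·0.4000) ≈ 0.7627
After 'absent': P(genus P) = 0.25·0.7627 / (0.25·0.7627 + 0.65·0.2373) ≈ 0.5528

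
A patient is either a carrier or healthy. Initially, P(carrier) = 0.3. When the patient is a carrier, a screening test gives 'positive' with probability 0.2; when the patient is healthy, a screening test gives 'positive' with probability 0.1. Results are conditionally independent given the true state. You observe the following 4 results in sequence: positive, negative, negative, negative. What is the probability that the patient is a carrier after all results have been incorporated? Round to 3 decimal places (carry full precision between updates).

After 'positive': P(carrier) = 0.2·0.3000 / (0.2·0.3000 + 0.1·0.7000) ≈ 0.4615
After 'negative': P(carrier) = 0.8·0.4615 / (0.8·0.4615 + 0.9·0.5385) ≈ 0.4324
After 'negative': P(carrier) = 0.8·0.4324 / (0.8·0.4324 + 0.9·0.5676) ≈ 0.4038
After 'negative': P(carrier) = 0.8·0.4038 / (0.8·0.4038 + 0.9·0.5962) ≈ 0.3758

0.376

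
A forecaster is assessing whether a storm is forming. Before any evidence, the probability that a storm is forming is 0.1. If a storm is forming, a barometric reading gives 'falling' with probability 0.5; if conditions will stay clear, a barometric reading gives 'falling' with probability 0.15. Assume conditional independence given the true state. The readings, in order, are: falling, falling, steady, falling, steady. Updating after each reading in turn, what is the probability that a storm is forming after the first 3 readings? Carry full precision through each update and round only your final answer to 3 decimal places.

Each posterior becomes the prior for the next update.
After 'falling': P(storm) = 0.5·0.1000 / (0.5·0.1000 + 0.15·0.9000) ≈ 0.2703
After 'falling': P(storm) = 0.5·0.2703 / (0.5·0.2703 + 0.15·0.7297) ≈ 0.5525
After 'steady': P(storm) = 0.5·0.5525 / (0.5·0.5525 + 0.85·0.4475) ≈ 0.4207

0.421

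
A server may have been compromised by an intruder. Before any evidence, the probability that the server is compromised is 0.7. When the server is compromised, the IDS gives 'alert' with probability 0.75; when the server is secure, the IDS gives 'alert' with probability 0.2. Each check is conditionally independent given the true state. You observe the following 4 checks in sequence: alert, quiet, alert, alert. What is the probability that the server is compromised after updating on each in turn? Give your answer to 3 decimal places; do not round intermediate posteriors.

After 'alert': P(compromised) = 0.75·0.7000 / (0.75·0.7000 + 0.2·0.3000) ≈ 0.8974
After 'quiet': P(compromised) = 0.25·0.8974 / (0.25·0.8974 + 0.8·0.1026) ≈ 0.7322
After 'alert': P(compromised) = 0.75·0.7322 / (0.75·0.7322 + 0.2·0.2678) ≈ 0.9111
After 'alert': P(compromised) = 0.75·0.9111 / (0.75·0.9111 + 0.2·0.0889) ≈ 0.9747

0.975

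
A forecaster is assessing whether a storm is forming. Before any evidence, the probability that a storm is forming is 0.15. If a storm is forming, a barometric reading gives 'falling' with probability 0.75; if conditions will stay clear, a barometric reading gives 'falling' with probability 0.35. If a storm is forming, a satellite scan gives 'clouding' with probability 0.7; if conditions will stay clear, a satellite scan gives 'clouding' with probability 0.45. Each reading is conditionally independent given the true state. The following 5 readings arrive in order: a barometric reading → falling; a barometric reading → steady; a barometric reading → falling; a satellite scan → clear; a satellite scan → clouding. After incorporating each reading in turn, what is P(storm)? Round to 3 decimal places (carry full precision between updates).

0.209

After a barometric reading='falling': P(storm) = 0.75·0.1500 / (0.75·0.1500 + 0.35·0.8500) ≈ 0.2744
After a barometric reading='steady': P(storm) = 0.25·0.2744 / (0.25·0.2744 + 0.65·0.7256) ≈ 0.1270
After a barometric reading='falling': P(storm) = 0.75·0.1270 / (0.75·0.1270 + 0.35·0.8730) ≈ 0.2376
After a satellite scan='clear': P(storm) = 0.3·0.2376 / (0.3·0.2376 + 0.55·0.7624) ≈ 0.1453
After a satellite scan='clouding': P(storm) = 0.7·0.1453 / (0.7·0.1453 + 0.45·0.8547) ≈ 0.2091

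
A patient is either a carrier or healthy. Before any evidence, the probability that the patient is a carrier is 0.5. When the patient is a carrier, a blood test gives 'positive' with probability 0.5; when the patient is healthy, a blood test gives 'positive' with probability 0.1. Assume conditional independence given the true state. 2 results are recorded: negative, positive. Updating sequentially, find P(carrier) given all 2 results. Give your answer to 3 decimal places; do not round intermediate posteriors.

After 'negative': P(carrier) = 0.5·0.5000 / (0.5·0.5000 + 0.9·0.5000) ≈ 0.3571
After 'positive': P(carrier) = 0.5·0.3571 / (0.5·0.3571 + 0.1·0.6429) ≈ 0.7353

0.735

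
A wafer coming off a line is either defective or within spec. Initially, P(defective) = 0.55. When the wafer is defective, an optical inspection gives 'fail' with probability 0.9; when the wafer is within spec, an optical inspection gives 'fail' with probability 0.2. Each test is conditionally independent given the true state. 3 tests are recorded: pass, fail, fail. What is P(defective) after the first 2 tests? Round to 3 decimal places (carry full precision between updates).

After 'pass': P(defective) = 0.1·0.5500 / (0.1·0.5500 + 0.8·0.4500) ≈ 0.1325
After 'fail': P(defective) = 0.9·0.1325 / (0.9·0.1325 + 0.2·0.8675) ≈ 0.4074

0.407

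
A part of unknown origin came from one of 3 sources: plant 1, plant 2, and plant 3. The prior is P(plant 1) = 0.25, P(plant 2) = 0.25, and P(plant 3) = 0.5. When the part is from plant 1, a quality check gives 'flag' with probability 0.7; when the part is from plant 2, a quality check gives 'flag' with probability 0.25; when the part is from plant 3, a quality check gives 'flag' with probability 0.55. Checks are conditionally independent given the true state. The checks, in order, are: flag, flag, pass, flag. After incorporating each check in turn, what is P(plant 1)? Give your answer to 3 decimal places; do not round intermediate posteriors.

Apply Bayes' rule sequentially, carrying P(plant 1) forward.
After 'flag': normaliser = 0.7·0.2500 + 0.25·0.2500 + 0.55·0.5000; P(plant 1) ≈ 0.3415, P(plant 2) ≈ 0.1220, P(plant 3) ≈ 0.5366
After 'flag': normaliser = 0.7·0.3415 + 0.25·0.1220 + 0.55·0.5366; P(plant 1) ≈ 0.4233, P(plant 2) ≈ 0.0540, P(plant 3) ≈ 0.5227
After 'pass': normaliser = 0.3·0.4233 + 0.75·0.0540 + 0.45·0.5227; P(plant 1) ≈ 0.3154, P(plant 2) ≈ 0.1006, P(plant 3) ≈ 0.5841
After 'flag': normaliser = 0.7·0.3154 + 0.25·0.1006 + 0.55·0.5841; P(plant 1) ≈ 0.3892, P(plant 2) ≈ 0.0443, P(plant 3) ≈ 0.5664

0.389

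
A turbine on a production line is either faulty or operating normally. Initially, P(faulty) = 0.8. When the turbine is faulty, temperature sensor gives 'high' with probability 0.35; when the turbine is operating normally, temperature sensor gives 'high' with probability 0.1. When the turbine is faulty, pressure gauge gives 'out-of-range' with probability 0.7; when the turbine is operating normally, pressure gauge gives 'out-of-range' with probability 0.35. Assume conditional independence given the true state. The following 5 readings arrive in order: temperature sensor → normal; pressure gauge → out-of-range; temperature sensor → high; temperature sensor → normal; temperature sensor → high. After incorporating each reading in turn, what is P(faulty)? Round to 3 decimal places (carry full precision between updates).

After temperature sensor='normal': P(faulty) = 0.65·0.8000 / (0.65·0.8000 + 0.9·0.2000) ≈ 0.7429
After pressure gauge='out-of-range': P(faulty) = 0.7·0.7429 / (0.7·0.7429 + 0.35·0.2571) ≈ 0.8525
After temperature sensor='high': P(faulty) = 0.35·0.8525 / (0.35·0.8525 + 0.1·0.1475) ≈ 0.9529
After temperature sensor='normal': P(faulty) = 0.65·0.9529 / (0.65·0.9529 + 0.9·0.0471) ≈ 0.9359
After temperature sensor='high': P(faulty) = 0.35·0.9359 / (0.35·0.9359 + 0.1·0.0641) ≈ 0.9808

0.981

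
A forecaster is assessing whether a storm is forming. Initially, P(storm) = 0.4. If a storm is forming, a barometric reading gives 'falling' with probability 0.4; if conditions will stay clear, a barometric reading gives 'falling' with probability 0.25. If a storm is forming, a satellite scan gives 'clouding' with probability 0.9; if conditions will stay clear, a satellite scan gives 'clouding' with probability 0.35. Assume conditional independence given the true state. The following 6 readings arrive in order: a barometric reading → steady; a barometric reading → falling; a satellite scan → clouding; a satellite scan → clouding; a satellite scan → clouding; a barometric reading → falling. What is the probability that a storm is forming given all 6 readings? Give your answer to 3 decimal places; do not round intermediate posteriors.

After a barometric reading='steady': P(storm) = 0.6·0.4000 / (0.6·0.4000 + 0.75·0.6000) ≈ 0.3478
After a barometric reading='falling': P(storm) = 0.4·0.3478 / (0.4·0.3478 + 0.25·0.6522) ≈ 0.4604
After a satellite scan='clouding': P(storm) = 0.9·0.4604 / (0.9·0.4604 + 0.35·0.5396) ≈ 0.6869
After a satellite scan='clouding': P(storm) = 0.9·0.6869 / (0.9·0.6869 + 0.35·0.3131) ≈ 0.8495
After a satellite scan='clouding': P(storm) = 0.9·0.8495 / (0.9·0.8495 + 0.35·0.1505) ≈ 0.9355
After a barometric reading='falling': P(storm) = 0.4·0.9355 / (0.4·0.9355 + 0.25·0.0645) ≈ 0.9587

0.959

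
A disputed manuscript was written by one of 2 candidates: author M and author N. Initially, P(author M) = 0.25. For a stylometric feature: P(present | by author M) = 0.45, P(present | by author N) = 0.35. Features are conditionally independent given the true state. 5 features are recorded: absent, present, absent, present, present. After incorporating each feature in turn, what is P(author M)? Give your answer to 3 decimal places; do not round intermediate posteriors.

After 'absent': P(author M) = 0.55·0.2500 / (0.55·0.2500 + 0.65·0.7500) ≈ 0.2200
After 'present': P(author M) = 0.45·0.2200 / (0.45·0.2200 + 0.35·0.7800) ≈ 0.2661
After 'absent': P(author M) = 0.55·0.2661 / (0.55·0.2661 + 0.65·0.7339) ≈ 0.2348
After 'present': P(author M) = 0.45·0.2348 / (0.45·0.2348 + 0.35·0.7652) ≈ 0.2829
After 'present': P(author M) = 0.45·0.2829 / (0.45·0.2829 + 0.35·0.7171) ≈ 0.3365

0.337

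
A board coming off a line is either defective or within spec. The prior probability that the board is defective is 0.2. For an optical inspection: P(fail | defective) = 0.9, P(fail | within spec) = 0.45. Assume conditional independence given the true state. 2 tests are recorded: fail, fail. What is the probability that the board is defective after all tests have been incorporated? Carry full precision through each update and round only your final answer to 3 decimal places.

0.500

After 'fail': P(defective) = 0.9·0.2000 / (0.9·0.2000 + 0.45·0.8000) ≈ 0.3333
After 'fail': P(defective) = 0.9·0.3333 / (0.9·0.3333 + 0.45·0.6667) ≈ 0.5000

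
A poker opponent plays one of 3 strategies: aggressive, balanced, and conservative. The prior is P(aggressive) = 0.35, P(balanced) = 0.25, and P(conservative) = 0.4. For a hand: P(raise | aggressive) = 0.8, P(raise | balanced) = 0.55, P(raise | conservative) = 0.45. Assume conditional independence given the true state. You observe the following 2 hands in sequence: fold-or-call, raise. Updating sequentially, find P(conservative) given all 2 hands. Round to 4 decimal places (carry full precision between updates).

After 'fold-or-call': normaliser = 0.2·0.3500 + 0.45·0.2500 + 0.55·0.4000; P(aggressive) ≈ 0.1739, P(balanced) ≈ 0.2795, P(conservative) ≈ 0.5466
After 'raise': normaliser = 0.8·0.1739 + 0.55·0.2795 + 0.45·0.5466; P(aggressive) ≈ 0.2582, P(balanced) ≈ 0.2853, P(conservative) ≈ 0.4565

0.4565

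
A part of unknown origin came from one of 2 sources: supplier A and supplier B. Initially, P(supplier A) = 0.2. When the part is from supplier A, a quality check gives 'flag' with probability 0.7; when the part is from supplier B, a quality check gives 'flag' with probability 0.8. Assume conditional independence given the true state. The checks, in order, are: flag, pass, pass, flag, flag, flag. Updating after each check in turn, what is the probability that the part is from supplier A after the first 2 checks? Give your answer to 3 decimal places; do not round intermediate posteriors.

After 'flag': P(supplier A) = 0.7·0.2000 / (0.7·0.2000 + 0.8·0.8000) ≈ 0.1795
After 'pass': P(supplier A) = 0.3·0.1795 / (0.3·0.1795 + 0.2·0.8205) ≈ 0.2471

0.247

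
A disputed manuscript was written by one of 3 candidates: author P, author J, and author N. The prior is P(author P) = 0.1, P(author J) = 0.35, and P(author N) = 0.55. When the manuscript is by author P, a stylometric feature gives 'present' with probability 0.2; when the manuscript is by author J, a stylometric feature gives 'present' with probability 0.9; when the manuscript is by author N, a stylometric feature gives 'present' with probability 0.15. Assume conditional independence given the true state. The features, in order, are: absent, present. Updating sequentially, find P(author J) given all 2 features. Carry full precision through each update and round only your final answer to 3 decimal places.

0.268

After 'absent': normaliser = 0.8·0.1000 + 0.1·0.3500 + 0.85·0.5500; P(author P) ≈ 0.1373, P(author J) ≈ 0.0601, P(author N) ≈ 0.8026
After 'present': normaliser = 0.2·0.1373 + 0.9·0.0601 + 0.15·0.8026; P(author P) ≈ 0.1360, P(author J) ≈ 0.2678, P(author N) ≈ 0.5962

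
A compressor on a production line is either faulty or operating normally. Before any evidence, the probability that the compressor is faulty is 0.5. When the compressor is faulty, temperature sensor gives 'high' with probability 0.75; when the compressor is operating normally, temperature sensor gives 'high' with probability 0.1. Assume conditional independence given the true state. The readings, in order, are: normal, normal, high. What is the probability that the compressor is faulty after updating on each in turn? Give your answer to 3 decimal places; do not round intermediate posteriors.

After 'normal': P(faulty) = 0.25·0.5000 / (0.25·0.5000 + 0.9·0.5000) ≈ 0.2174
After 'normal': P(faulty) = 0.25·0.2174 / (0.25·0.2174 + 0.9·0.7826) ≈ 0.0716
After 'high': P(faulty) = 0.75·0.0716 / (0.75·0.0716 + 0.1·0.9284) ≈ 0.3666

0.367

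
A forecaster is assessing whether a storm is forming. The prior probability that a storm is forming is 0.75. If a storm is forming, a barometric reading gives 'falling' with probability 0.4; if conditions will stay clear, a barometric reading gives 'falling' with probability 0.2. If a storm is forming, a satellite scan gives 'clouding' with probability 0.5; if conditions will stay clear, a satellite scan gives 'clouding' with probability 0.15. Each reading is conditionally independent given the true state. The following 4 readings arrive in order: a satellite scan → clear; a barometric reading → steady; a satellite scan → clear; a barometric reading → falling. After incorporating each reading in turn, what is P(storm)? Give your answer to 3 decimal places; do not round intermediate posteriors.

0.609

After a satellite scan='clear': P(storm) = 0.5·0.7500 / (0.5·0.7500 + 0.85·0.2500) ≈ 0.6383
After a barometric reading='steady': P(storm) = 0.6·0.6383 / (0.6·0.6383 + 0.8·0.3617) ≈ 0.5696
After a satellite scan='clear': P(storm) = 0.5·0.5696 / (0.5·0.5696 + 0.85·0.4304) ≈ 0.4377
After a barometric reading='falling': P(storm) = 0.4·0.4377 / (0.4·0.4377 + 0.2·0.5623) ≈ 0.6089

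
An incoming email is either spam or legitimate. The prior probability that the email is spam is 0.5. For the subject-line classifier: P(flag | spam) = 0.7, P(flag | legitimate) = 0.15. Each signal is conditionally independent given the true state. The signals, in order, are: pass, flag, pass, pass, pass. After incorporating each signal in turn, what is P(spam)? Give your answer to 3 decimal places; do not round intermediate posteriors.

After 'pass': P(spam) = 0.3·0.5000 / (0.3·0.5000 + 0.85·0.5000) ≈ 0.2609
After 'flag': P(spam) = 0.7·0.2609 / (0.7·0.2609 + 0.15·0.7391) ≈ 0.6222
After 'pass': P(spam) = 0.3·0.6222 / (0.3·0.6222 + 0.85·0.3778) ≈ 0.3676
After 'pass': P(spam) = 0.3·0.3676 / (0.3·0.3676 + 0.85·0.6324) ≈ 0.1702
After 'pass': P(spam) = 0.3·0.1702 / (0.3·0.1702 + 0.85·0.8298) ≈ 0.0675

0.068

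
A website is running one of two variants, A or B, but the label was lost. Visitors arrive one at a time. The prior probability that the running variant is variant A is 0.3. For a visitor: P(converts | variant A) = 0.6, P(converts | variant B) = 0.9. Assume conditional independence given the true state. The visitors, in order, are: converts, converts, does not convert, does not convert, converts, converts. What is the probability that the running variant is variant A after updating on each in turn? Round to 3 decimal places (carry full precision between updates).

0.575

After 'converts': P(A) = 0.6·0.3000 / (0.6·0.3000 + 0.9·0.7000) ≈ 0.2222
After 'converts': P(A) = 0.6·0.2222 / (0.6·0.2222 + 0.9·0.7778) ≈ 0.1600
After 'does not convert': P(A) = 0.4·0.1600 / (0.4·0.1600 + 0.1·0.8400) ≈ 0.4324
After 'does not convert': P(A) = 0.4·0.4324 / (0.4·0.4324 + 0.1·0.5676) ≈ 0.7529
After 'converts': P(A) = 0.6·0.7529 / (0.6·0.7529 + 0.9·0.2471) ≈ 0.6702
After 'converts': P(A) = 0.6·0.6702 / (0.6·0.6702 + 0.9·0.3298) ≈ 0.5753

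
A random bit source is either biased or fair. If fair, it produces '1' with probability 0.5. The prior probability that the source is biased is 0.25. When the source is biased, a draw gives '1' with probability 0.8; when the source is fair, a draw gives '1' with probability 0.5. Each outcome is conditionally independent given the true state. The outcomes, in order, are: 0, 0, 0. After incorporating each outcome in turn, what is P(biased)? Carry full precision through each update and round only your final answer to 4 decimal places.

After '0': P(biased) = 0.2·0.2500 / (0.2·0.2500 + 0.5·0.7500) ≈ 0.1176
After '0': P(biased) = 0.2·0.1176 / (0.2·0.1176 + 0.5·0.8824) ≈ 0.0506
After '0': P(biased) = 0.2·0.0506 / (0.2·0.0506 + 0.5·0.9494) ≈ 0.0209

0.0209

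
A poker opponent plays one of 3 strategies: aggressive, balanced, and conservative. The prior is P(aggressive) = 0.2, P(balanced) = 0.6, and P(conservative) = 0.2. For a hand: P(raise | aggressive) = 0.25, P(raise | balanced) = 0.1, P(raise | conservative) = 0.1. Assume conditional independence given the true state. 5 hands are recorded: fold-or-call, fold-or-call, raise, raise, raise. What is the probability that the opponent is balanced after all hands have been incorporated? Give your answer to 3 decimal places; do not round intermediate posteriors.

0.202

After 'fold-or-call': normaliser = 0.75·0.2000 + 0.9·0.6000 + 0.9·0.2000; P(aggressive) ≈ 0.1724, P(balanced) ≈ 0.6207, P(conservative) ≈ 0.2069
After 'fold-or-call': normaliser = 0.75·0.1724 + 0.9·0.6207 + 0.9·0.2069; P(aggressive) ≈ 0.1479, P(balanced) ≈ 0.6391, P(conservative) ≈ 0.2130
After 'raise': normaliser = 0.25·0.1479 + 0.1·0.6391 + 0.1·0.2130; P(aggressive) ≈ 0.3027, P(balanced) ≈ 0.5230, P(conservative) ≈ 0.1743
After 'raise': normaliser = 0.25·0.3027 + 0.1·0.5230 + 0.1·0.1743; P(aggressive) ≈ 0.5204, P(balanced) ≈ 0.3597, P(conservative) ≈ 0.1199
After 'raise': normaliser = 0.25·0.5204 + 0.1·0.3597 + 0.1·0.1199; P(aggressive) ≈ 0.7307, P(balanced) ≈ 0.2020, P(conservative) ≈ 0.0673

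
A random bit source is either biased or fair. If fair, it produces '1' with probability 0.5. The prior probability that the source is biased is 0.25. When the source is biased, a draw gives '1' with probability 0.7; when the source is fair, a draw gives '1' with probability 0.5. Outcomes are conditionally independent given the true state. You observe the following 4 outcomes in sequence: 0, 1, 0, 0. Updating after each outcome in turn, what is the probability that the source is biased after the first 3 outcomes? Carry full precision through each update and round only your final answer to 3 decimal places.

0.144

After '0': P(biased) = 0.3·0.2500 / (0.3·0.2500 + 0.5·0.7500) ≈ 0.1667
After '1': P(biased) = 0.7·0.1667 / (0.7·0.1667 + 0.5·0.8333) ≈ 0.2188
After '0': P(biased) = 0.3·0.2188 / (0.3·0.2188 + 0.5·0.7812) ≈ 0.1438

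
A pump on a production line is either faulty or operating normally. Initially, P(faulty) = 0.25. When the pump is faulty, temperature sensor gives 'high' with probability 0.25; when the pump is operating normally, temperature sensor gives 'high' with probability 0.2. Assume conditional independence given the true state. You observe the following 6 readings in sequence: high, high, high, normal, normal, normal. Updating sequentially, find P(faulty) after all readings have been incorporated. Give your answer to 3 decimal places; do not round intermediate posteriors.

After 'high': P(faulty) = 0.25·0.2500 / (0.25·0.2500 + 0.2·0.7500) ≈ 0.2941
After 'high': P(faulty) = 0.25·0.2941 / (0.25·0.2941 + 0.2·0.7059) ≈ 0.3425
After 'high': P(faulty) = 0.25·0.3425 / (0.25·0.3425 + 0.2·0.6575) ≈ 0.3943
After 'normal': P(faulty) = 0.75·0.3943 / (0.75·0.3943 + 0.8·0.6057) ≈ 0.3790
After 'normal': P(faulty) = 0.75·0.3790 / (0.75·0.3790 + 0.8·0.6210) ≈ 0.3640
After 'normal': P(faulty) = 0.75·0.3640 / (0.75·0.3640 + 0.8·0.6360) ≈ 0.3491

0.349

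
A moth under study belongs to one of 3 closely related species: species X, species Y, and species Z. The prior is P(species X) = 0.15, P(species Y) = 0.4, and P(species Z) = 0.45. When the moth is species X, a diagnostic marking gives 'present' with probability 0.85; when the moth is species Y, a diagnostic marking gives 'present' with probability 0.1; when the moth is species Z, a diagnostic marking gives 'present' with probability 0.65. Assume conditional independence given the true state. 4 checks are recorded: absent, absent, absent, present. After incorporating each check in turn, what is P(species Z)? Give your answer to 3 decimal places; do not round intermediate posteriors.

0.298

After 'absent': normaliser = 0.15·0.1500 + 0.9·0.4000 + 0.35·0.4500; P(species X) ≈ 0.0417, P(species Y) ≈ 0.6667, P(species Z) ≈ 0.2917
After 'absent': normaliser = 0.15·0.0417 + 0.9·0.6667 + 0.35·0.2917; P(species X) ≈ 0.0088, P(species Y) ≈ 0.8471, P(species Z) ≈ 0.1441
After 'absent': normaliser = 0.15·0.0088 + 0.9·0.8471 + 0.35·0.1441; P(species X) ≈ 0.0016, P(species Y) ≈ 0.9364, P(species Z) ≈ 0.0620
After 'present': normaliser = 0.85·0.0016 + 0.1·0.9364 + 0.65·0.0620; P(species X) ≈ 0.0102, P(species Y) ≈ 0.6921, P(species Z) ≈ 0.2977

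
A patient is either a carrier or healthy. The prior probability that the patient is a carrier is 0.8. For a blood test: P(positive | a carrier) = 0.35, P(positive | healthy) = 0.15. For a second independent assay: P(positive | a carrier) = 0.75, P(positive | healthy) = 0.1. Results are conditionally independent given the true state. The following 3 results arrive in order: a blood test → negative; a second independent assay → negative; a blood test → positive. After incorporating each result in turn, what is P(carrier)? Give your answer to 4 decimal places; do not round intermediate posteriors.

After a blood test='negative': P(carrier) = 0.65·0.8000 / (0.65·0.8000 + 0.85·0.2000) ≈ 0.7536
After a second independent assay='negative': P(carrier) = 0.25·0.7536 / (0.25·0.7536 + 0.9·0.2464) ≈ 0.4594
After a blood test='positive': P(carrier) = 0.35·0.4594 / (0.35·0.4594 + 0.15·0.5406) ≈ 0.6647

0.6647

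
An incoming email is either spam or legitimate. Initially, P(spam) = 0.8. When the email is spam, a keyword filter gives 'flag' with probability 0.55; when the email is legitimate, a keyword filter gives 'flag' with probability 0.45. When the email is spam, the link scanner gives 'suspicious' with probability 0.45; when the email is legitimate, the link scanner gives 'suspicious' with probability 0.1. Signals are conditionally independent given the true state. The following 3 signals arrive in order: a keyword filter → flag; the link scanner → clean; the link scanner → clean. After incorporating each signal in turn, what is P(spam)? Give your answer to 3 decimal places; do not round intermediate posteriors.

0.646

After a keyword filter='flag': P(spam) = 0.55·0.8000 / (0.55·0.8000 + 0.45·0.2000) ≈ 0.8302
After the link scanner='clean': P(spam) = 0.55·0.8302 / (0.55·0.8302 + 0.9·0.1698) ≈ 0.7492
After the link scanner='clean': P(spam) = 0.55·0.7492 / (0.55·0.7492 + 0.9·0.2508) ≈ 0.6461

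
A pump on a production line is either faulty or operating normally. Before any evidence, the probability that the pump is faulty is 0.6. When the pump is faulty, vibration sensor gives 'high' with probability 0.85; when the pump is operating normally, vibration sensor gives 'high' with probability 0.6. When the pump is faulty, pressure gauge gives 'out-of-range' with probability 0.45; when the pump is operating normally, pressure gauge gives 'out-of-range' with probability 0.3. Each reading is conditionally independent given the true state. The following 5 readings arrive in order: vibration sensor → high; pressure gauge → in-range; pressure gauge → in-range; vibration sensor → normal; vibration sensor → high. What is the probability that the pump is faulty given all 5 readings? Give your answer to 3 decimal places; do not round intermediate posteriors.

0.411

After vibration sensor='high': P(faulty) = 0.85·0.6000 / (0.85·0.6000 + 0.6·0.4000) ≈ 0.6800
After pressure gauge='in-range': P(faulty) = 0.55·0.6800 / (0.55·0.6800 + 0.7·0.3200) ≈ 0.6254
After pressure gauge='in-range': P(faulty) = 0.55·0.6254 / (0.55·0.6254 + 0.7·0.3746) ≈ 0.5674
After vibration sensor='normal': P(faulty) = 0.15·0.5674 / (0.15·0.5674 + 0.4·0.4326) ≈ 0.3297
After vibration sensor='high': P(faulty) = 0.85·0.3297 / (0.85·0.3297 + 0.6·0.6703) ≈ 0.4107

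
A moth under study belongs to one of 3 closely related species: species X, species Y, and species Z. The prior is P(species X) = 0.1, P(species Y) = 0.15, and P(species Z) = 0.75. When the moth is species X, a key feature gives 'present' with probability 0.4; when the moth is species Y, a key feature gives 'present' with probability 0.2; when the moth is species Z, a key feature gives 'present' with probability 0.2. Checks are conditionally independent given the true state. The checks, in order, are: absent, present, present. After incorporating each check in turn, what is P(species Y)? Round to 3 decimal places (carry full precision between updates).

0.125

After 'absent': normaliser = 0.6·0.1000 + 0.8·0.1500 + 0.8·0.7500; P(species X) ≈ 0.0769, P(species Y) ≈ 0.1538, P(species Z) ≈ 0.7692
After 'present': normaliser = 0.4·0.0769 + 0.2·0.1538 + 0.2·0.7692; P(species X) ≈ 0.1429, P(species Y) ≈ 0.1429, P(species Z) ≈ 0.7143
After 'present': normaliser = 0.4·0.1429 + 0.2·0.1429 + 0.2·0.7143; P(species X) ≈ 0.2500, P(species Y) ≈ 0.1250, P(species Z) ≈ 0.6250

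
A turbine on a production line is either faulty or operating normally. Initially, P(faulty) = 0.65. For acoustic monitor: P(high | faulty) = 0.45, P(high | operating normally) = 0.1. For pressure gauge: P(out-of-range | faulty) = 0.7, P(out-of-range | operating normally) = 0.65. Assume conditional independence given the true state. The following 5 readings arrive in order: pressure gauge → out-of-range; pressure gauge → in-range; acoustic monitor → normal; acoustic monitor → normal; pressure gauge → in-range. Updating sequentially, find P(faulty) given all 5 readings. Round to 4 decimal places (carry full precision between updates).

0.3543

Each posterior becomes the prior for the next update.
After pressure gauge='out-of-range': P(faulty) = 0.7·0.6500 / (0.7·0.6500 + 0.65·0.3500) ≈ 0.6667
After pressure gauge='in-range': P(faulty) = 0.3·0.6667 / (0.3·0.6667 + 0.35·0.3333) ≈ 0.6316
After acoustic monitor='normal': P(faulty) = 0.55·0.6316 / (0.55·0.6316 + 0.9·0.3684) ≈ 0.5116
After acoustic monitor='normal': P(faulty) = 0.55·0.5116 / (0.55·0.5116 + 0.9·0.4884) ≈ 0.3903
After pressure gauge='in-range': P(faulty) = 0.3·0.3903 / (0.3·0.3903 + 0.35·0.6097) ≈ 0.3543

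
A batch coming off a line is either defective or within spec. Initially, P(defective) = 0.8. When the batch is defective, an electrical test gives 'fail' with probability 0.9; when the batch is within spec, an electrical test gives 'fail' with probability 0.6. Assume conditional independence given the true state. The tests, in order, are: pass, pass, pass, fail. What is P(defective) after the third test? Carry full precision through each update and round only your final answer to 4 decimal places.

0.0588

After 'pass': P(defective) = 0.1·0.8000 / (0.1·0.8000 + 0.4·0.2000) ≈ 0.5000
After 'pass': P(defective) = 0.1·0.5000 / (0.1·0.5000 + 0.4·0.5000) ≈ 0.2000
After 'pass': P(defective) = 0.1·0.2000 / (0.1·0.2000 + 0.4·0.8000) ≈ 0.0588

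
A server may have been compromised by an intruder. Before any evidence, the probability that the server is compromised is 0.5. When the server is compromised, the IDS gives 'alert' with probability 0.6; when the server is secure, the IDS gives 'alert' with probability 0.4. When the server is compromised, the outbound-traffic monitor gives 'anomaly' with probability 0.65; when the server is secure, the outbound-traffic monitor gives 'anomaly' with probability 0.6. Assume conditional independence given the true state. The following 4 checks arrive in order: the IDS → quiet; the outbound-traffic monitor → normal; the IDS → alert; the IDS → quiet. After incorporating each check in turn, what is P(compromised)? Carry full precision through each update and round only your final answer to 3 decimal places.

After the IDS='quiet': P(compromised) = 0.4·0.5000 / (0.4·0.5000 + 0.6·0.5000) ≈ 0.4000
After the outbound-traffic monitor='normal': P(compromised) = 0.35·0.4000 / (0.35·0.4000 + 0.4·0.6000) ≈ 0.3684
After the IDS='alert': P(compromised) = 0.6·0.3684 / (0.6·0.3684 + 0.4·0.6316) ≈ 0.4667
After the IDS='quiet': P(compromised) = 0.4·0.4667 / (0.4·0.4667 + 0.6·0.5333) ≈ 0.3684

0.368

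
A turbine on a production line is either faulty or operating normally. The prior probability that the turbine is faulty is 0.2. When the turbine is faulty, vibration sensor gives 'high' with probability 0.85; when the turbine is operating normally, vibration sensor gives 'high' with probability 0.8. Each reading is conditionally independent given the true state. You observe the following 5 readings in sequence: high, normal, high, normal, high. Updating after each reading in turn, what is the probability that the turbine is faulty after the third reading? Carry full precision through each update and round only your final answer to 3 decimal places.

0.175

Apply Bayes' rule sequentially, carrying P(faulty) forward.
After 'high': P(faulty) = 0.85·0.2000 / (0.85·0.2000 + 0.8·0.8000) ≈ 0.2099
After 'normal': P(faulty) = 0.15·0.2099 / (0.15·0.2099 + 0.2·0.7901) ≈ 0.1661
After 'high': P(faulty) = 0.85·0.1661 / (0.85·0.1661 + 0.8·0.8339) ≈ 0.1747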